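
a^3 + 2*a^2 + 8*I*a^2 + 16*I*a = a*(a + 2)*(a + 8*I)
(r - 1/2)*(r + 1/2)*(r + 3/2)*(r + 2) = r^4 + 7*r^3/2 + 11*r^2/4 - 7*r/8 - 3/4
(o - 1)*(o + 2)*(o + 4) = o^3 + 5*o^2 + 2*o - 8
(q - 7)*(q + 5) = q^2 - 2*q - 35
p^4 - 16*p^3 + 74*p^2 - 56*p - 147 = (p - 7)^2*(p - 3)*(p + 1)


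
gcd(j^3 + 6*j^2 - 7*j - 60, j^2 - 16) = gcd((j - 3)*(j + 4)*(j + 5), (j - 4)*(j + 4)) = j + 4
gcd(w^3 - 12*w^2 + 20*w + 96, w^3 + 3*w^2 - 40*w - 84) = w^2 - 4*w - 12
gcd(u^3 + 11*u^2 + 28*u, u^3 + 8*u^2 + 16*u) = u^2 + 4*u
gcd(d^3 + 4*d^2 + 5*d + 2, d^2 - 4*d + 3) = 1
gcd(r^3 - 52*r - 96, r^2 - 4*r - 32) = r - 8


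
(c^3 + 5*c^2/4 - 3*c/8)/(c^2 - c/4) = c + 3/2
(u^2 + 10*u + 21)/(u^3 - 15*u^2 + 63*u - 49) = (u^2 + 10*u + 21)/(u^3 - 15*u^2 + 63*u - 49)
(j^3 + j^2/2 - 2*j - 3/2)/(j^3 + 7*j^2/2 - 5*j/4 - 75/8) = 4*(j^2 + 2*j + 1)/(4*j^2 + 20*j + 25)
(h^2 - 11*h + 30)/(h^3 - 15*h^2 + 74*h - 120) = 1/(h - 4)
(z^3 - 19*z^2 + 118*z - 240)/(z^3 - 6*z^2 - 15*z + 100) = (z^2 - 14*z + 48)/(z^2 - z - 20)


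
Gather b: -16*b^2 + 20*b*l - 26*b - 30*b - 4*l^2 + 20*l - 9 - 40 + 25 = -16*b^2 + b*(20*l - 56) - 4*l^2 + 20*l - 24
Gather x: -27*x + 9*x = -18*x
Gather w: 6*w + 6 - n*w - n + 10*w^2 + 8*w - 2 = -n + 10*w^2 + w*(14 - n) + 4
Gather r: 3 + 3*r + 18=3*r + 21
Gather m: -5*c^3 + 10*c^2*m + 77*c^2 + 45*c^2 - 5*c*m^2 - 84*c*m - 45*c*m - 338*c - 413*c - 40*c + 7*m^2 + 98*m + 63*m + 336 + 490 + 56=-5*c^3 + 122*c^2 - 791*c + m^2*(7 - 5*c) + m*(10*c^2 - 129*c + 161) + 882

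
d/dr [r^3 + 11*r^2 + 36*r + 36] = 3*r^2 + 22*r + 36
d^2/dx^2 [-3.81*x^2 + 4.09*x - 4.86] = -7.62000000000000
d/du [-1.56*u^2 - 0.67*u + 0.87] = -3.12*u - 0.67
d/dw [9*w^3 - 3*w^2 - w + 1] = 27*w^2 - 6*w - 1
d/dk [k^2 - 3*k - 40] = 2*k - 3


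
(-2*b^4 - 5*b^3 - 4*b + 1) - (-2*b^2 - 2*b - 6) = -2*b^4 - 5*b^3 + 2*b^2 - 2*b + 7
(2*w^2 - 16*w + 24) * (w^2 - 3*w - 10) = 2*w^4 - 22*w^3 + 52*w^2 + 88*w - 240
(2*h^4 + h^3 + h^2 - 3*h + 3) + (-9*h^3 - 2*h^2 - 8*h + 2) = 2*h^4 - 8*h^3 - h^2 - 11*h + 5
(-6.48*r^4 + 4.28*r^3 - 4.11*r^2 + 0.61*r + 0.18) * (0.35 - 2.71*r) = 17.5608*r^5 - 13.8668*r^4 + 12.6361*r^3 - 3.0916*r^2 - 0.2743*r + 0.063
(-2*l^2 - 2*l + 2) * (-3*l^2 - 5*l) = 6*l^4 + 16*l^3 + 4*l^2 - 10*l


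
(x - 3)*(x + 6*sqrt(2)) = x^2 - 3*x + 6*sqrt(2)*x - 18*sqrt(2)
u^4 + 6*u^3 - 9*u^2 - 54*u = u*(u - 3)*(u + 3)*(u + 6)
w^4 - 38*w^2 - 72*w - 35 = (w - 7)*(w + 1)^2*(w + 5)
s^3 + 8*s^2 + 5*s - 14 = (s - 1)*(s + 2)*(s + 7)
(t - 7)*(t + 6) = t^2 - t - 42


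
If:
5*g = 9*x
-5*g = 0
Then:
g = 0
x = 0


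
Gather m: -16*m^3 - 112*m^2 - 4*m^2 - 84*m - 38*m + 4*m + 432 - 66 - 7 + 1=-16*m^3 - 116*m^2 - 118*m + 360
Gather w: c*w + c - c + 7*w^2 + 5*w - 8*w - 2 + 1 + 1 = 7*w^2 + w*(c - 3)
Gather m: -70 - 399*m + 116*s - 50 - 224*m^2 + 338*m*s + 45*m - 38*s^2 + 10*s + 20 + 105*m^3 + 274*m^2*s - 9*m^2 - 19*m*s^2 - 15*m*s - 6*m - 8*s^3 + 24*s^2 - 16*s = 105*m^3 + m^2*(274*s - 233) + m*(-19*s^2 + 323*s - 360) - 8*s^3 - 14*s^2 + 110*s - 100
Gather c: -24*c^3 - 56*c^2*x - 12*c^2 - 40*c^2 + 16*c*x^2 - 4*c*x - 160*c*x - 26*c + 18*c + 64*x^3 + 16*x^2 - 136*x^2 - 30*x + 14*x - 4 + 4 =-24*c^3 + c^2*(-56*x - 52) + c*(16*x^2 - 164*x - 8) + 64*x^3 - 120*x^2 - 16*x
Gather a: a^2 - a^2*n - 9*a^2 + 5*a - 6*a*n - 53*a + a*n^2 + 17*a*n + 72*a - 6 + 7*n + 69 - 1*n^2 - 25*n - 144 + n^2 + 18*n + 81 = a^2*(-n - 8) + a*(n^2 + 11*n + 24)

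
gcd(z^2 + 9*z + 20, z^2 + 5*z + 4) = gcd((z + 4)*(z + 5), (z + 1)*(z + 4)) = z + 4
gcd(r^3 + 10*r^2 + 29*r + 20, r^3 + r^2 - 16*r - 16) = r^2 + 5*r + 4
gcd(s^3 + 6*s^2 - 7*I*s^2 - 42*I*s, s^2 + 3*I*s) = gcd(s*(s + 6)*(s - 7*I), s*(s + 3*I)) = s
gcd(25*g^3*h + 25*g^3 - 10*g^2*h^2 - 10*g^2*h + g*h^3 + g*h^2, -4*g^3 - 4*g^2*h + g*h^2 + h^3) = 1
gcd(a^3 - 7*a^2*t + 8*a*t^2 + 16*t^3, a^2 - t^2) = a + t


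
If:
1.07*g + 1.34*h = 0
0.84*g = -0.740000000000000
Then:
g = -0.88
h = 0.70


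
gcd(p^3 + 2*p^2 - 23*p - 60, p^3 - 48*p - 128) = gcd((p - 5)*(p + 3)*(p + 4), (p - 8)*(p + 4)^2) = p + 4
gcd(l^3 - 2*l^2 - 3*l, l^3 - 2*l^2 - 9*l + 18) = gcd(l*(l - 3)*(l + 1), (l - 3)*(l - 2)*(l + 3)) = l - 3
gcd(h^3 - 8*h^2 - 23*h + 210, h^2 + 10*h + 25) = h + 5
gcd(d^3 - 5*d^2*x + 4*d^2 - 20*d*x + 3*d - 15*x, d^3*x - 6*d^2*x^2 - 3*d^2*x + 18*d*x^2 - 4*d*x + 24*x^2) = d + 1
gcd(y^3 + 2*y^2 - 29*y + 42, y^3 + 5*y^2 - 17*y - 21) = y^2 + 4*y - 21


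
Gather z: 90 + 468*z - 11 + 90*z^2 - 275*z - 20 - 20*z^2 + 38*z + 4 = 70*z^2 + 231*z + 63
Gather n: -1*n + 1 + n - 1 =0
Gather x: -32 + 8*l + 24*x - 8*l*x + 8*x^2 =8*l + 8*x^2 + x*(24 - 8*l) - 32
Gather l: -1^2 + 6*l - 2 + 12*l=18*l - 3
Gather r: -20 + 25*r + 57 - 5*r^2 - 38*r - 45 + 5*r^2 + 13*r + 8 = 0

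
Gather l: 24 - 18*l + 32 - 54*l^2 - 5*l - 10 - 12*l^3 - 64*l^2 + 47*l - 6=-12*l^3 - 118*l^2 + 24*l + 40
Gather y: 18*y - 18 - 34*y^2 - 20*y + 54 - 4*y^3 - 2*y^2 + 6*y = -4*y^3 - 36*y^2 + 4*y + 36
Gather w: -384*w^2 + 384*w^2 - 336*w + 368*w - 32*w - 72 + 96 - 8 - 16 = 0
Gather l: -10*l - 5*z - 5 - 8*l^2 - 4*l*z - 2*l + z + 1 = -8*l^2 + l*(-4*z - 12) - 4*z - 4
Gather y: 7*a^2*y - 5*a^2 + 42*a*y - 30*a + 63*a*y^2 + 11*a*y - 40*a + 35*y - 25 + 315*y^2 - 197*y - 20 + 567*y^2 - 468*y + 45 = -5*a^2 - 70*a + y^2*(63*a + 882) + y*(7*a^2 + 53*a - 630)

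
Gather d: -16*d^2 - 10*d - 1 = -16*d^2 - 10*d - 1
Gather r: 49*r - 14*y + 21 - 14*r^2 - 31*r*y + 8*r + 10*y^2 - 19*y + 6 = -14*r^2 + r*(57 - 31*y) + 10*y^2 - 33*y + 27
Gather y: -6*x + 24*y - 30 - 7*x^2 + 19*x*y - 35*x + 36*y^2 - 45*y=-7*x^2 - 41*x + 36*y^2 + y*(19*x - 21) - 30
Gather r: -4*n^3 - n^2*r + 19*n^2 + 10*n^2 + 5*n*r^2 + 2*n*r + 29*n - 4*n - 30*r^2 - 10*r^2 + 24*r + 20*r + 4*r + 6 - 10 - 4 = -4*n^3 + 29*n^2 + 25*n + r^2*(5*n - 40) + r*(-n^2 + 2*n + 48) - 8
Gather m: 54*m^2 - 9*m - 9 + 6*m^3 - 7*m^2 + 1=6*m^3 + 47*m^2 - 9*m - 8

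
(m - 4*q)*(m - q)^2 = m^3 - 6*m^2*q + 9*m*q^2 - 4*q^3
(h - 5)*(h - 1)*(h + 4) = h^3 - 2*h^2 - 19*h + 20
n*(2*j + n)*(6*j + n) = 12*j^2*n + 8*j*n^2 + n^3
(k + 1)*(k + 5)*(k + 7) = k^3 + 13*k^2 + 47*k + 35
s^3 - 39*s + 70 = (s - 5)*(s - 2)*(s + 7)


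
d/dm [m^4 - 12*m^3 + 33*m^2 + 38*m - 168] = 4*m^3 - 36*m^2 + 66*m + 38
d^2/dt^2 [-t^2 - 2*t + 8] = -2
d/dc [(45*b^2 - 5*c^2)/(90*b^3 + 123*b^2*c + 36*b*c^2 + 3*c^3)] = 5*(-369*b^4 - 276*b^3*c - 68*b^2*c^2 + c^4)/(3*(900*b^6 + 2460*b^5*c + 2401*b^4*c^2 + 1044*b^3*c^3 + 226*b^2*c^4 + 24*b*c^5 + c^6))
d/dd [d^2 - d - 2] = 2*d - 1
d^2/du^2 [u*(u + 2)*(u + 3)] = 6*u + 10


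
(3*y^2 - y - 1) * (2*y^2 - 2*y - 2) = 6*y^4 - 8*y^3 - 6*y^2 + 4*y + 2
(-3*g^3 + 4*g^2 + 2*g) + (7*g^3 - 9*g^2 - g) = 4*g^3 - 5*g^2 + g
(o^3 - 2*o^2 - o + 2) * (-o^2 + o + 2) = -o^5 + 3*o^4 + o^3 - 7*o^2 + 4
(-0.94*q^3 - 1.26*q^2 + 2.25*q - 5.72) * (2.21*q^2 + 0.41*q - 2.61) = -2.0774*q^5 - 3.17*q^4 + 6.9093*q^3 - 8.4301*q^2 - 8.2177*q + 14.9292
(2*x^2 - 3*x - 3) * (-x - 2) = -2*x^3 - x^2 + 9*x + 6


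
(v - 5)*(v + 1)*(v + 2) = v^3 - 2*v^2 - 13*v - 10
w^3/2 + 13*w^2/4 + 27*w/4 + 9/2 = (w/2 + 1)*(w + 3/2)*(w + 3)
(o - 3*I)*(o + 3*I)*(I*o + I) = I*o^3 + I*o^2 + 9*I*o + 9*I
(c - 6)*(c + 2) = c^2 - 4*c - 12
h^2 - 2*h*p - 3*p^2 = (h - 3*p)*(h + p)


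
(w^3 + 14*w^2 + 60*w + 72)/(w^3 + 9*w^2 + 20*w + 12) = (w + 6)/(w + 1)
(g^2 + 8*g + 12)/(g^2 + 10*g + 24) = (g + 2)/(g + 4)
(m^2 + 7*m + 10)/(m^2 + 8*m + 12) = (m + 5)/(m + 6)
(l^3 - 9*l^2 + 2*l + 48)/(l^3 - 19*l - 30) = (l^2 - 11*l + 24)/(l^2 - 2*l - 15)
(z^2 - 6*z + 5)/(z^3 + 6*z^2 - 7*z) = (z - 5)/(z*(z + 7))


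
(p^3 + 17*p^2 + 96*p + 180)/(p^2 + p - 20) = (p^2 + 12*p + 36)/(p - 4)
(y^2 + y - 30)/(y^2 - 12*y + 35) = (y + 6)/(y - 7)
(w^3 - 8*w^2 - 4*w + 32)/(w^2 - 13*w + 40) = (w^2 - 4)/(w - 5)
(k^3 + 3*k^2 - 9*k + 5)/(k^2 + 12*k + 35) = (k^2 - 2*k + 1)/(k + 7)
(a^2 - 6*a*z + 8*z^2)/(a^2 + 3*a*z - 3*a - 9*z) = (a^2 - 6*a*z + 8*z^2)/(a^2 + 3*a*z - 3*a - 9*z)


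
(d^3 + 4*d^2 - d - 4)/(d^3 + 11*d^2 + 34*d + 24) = (d - 1)/(d + 6)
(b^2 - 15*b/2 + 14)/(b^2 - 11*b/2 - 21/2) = (-2*b^2 + 15*b - 28)/(-2*b^2 + 11*b + 21)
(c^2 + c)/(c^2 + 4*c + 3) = c/(c + 3)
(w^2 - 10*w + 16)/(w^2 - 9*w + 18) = (w^2 - 10*w + 16)/(w^2 - 9*w + 18)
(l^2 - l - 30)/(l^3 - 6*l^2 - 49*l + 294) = (l + 5)/(l^2 - 49)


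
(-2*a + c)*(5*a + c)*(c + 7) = -10*a^2*c - 70*a^2 + 3*a*c^2 + 21*a*c + c^3 + 7*c^2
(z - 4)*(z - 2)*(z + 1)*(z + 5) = z^4 - 23*z^2 + 18*z + 40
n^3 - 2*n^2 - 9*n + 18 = (n - 3)*(n - 2)*(n + 3)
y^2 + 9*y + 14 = (y + 2)*(y + 7)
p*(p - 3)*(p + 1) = p^3 - 2*p^2 - 3*p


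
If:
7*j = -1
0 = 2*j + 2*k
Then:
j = -1/7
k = 1/7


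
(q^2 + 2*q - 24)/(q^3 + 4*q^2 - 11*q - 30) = (q^2 + 2*q - 24)/(q^3 + 4*q^2 - 11*q - 30)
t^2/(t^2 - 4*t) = t/(t - 4)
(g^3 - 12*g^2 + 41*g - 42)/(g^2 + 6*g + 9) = (g^3 - 12*g^2 + 41*g - 42)/(g^2 + 6*g + 9)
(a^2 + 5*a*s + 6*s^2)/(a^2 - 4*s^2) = (-a - 3*s)/(-a + 2*s)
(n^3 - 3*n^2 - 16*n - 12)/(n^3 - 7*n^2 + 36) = (n + 1)/(n - 3)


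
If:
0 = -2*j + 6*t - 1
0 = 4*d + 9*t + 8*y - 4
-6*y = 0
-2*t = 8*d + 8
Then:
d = -5/4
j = 5/2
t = 1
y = 0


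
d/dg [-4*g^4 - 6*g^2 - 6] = -16*g^3 - 12*g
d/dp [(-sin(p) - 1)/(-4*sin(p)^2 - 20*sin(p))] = (-2*sin(p) + cos(p)^2 - 6)*cos(p)/(4*(sin(p) + 5)^2*sin(p)^2)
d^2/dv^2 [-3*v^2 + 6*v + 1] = -6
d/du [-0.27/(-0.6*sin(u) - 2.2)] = -0.162*cos(u)/(0.6*sin(u) + 2.2)^2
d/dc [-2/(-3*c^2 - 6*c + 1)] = 12*(-c - 1)/(3*c^2 + 6*c - 1)^2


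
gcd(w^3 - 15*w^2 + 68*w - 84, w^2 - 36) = w - 6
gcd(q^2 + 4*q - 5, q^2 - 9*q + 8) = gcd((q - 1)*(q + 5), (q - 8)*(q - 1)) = q - 1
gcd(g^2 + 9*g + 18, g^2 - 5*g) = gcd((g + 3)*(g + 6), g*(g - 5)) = 1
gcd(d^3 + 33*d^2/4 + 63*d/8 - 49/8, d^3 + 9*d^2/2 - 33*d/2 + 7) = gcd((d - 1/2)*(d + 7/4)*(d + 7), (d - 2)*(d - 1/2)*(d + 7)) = d^2 + 13*d/2 - 7/2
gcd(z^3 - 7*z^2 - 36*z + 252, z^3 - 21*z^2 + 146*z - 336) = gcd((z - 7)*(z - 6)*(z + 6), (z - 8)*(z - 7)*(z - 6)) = z^2 - 13*z + 42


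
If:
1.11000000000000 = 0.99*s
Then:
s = 1.12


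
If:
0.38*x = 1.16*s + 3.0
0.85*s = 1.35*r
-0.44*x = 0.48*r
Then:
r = -1.33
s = -2.11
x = 1.45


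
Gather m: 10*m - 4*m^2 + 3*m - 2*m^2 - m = -6*m^2 + 12*m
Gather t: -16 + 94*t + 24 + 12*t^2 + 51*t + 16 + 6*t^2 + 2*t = 18*t^2 + 147*t + 24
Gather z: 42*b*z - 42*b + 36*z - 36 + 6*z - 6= -42*b + z*(42*b + 42) - 42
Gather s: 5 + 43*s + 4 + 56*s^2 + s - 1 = 56*s^2 + 44*s + 8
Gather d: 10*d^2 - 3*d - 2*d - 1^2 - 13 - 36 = 10*d^2 - 5*d - 50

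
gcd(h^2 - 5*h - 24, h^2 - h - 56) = h - 8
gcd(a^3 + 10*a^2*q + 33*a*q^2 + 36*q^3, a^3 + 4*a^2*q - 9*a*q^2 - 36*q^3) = a^2 + 7*a*q + 12*q^2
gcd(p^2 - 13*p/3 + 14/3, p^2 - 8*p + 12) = p - 2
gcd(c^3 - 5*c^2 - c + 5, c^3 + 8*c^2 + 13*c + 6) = c + 1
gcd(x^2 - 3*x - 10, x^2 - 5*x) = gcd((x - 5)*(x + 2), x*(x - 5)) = x - 5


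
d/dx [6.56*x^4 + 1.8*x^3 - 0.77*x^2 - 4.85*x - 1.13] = 26.24*x^3 + 5.4*x^2 - 1.54*x - 4.85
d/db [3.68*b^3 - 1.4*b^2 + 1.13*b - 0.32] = 11.04*b^2 - 2.8*b + 1.13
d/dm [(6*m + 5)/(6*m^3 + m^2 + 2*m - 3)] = 2*(18*m^3 + 3*m^2 + 6*m - (6*m + 5)*(9*m^2 + m + 1) - 9)/(6*m^3 + m^2 + 2*m - 3)^2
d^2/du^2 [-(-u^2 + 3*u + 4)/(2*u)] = -4/u^3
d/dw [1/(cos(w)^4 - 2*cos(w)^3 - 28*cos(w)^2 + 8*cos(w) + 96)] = (-53*cos(w) - 3*cos(2*w) + cos(3*w) + 5)*sin(w)/(cos(w)^4 - 2*cos(w)^3 - 28*cos(w)^2 + 8*cos(w) + 96)^2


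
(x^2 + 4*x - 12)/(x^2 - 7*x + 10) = (x + 6)/(x - 5)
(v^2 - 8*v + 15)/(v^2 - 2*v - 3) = (v - 5)/(v + 1)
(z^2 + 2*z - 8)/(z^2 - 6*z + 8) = (z + 4)/(z - 4)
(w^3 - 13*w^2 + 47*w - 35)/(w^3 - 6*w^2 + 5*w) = (w - 7)/w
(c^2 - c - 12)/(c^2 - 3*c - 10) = (-c^2 + c + 12)/(-c^2 + 3*c + 10)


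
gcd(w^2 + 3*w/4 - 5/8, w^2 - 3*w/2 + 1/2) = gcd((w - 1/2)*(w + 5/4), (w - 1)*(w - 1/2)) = w - 1/2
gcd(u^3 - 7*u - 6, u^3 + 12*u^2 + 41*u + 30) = u + 1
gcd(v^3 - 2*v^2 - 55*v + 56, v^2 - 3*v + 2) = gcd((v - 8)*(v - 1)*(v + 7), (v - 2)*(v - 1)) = v - 1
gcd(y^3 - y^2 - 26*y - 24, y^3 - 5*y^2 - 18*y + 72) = y^2 - 2*y - 24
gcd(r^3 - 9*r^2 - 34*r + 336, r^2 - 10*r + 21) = r - 7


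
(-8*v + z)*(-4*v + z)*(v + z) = 32*v^3 + 20*v^2*z - 11*v*z^2 + z^3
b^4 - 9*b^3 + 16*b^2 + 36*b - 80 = (b - 5)*(b - 4)*(b - 2)*(b + 2)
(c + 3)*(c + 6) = c^2 + 9*c + 18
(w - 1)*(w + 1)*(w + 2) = w^3 + 2*w^2 - w - 2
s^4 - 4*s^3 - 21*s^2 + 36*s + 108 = (s - 6)*(s - 3)*(s + 2)*(s + 3)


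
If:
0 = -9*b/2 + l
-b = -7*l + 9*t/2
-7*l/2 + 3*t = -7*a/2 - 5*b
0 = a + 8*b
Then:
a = 0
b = 0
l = 0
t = 0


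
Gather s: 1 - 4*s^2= 1 - 4*s^2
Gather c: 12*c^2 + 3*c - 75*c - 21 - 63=12*c^2 - 72*c - 84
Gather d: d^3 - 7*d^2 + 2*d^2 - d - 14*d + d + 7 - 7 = d^3 - 5*d^2 - 14*d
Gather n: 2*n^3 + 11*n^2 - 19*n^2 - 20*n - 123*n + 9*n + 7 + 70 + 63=2*n^3 - 8*n^2 - 134*n + 140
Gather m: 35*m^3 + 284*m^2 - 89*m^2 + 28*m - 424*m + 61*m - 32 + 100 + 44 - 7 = 35*m^3 + 195*m^2 - 335*m + 105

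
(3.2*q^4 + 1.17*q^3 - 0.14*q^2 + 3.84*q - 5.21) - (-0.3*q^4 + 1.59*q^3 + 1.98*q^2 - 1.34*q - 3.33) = 3.5*q^4 - 0.42*q^3 - 2.12*q^2 + 5.18*q - 1.88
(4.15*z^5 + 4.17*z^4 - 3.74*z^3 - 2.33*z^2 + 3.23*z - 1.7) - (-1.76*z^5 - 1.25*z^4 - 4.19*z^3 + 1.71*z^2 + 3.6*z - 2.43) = 5.91*z^5 + 5.42*z^4 + 0.45*z^3 - 4.04*z^2 - 0.37*z + 0.73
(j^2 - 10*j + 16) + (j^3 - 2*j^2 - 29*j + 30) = j^3 - j^2 - 39*j + 46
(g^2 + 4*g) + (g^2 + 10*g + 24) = 2*g^2 + 14*g + 24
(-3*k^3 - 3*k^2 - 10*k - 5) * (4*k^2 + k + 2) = -12*k^5 - 15*k^4 - 49*k^3 - 36*k^2 - 25*k - 10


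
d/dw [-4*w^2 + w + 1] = 1 - 8*w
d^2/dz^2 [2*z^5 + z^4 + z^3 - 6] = 2*z*(20*z^2 + 6*z + 3)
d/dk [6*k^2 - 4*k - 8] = 12*k - 4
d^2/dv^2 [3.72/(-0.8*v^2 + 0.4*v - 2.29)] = (4.7616*v^2 - 2.3808*v - 3.72*(1.6*v - 0.4)*(3.2*v - 0.8) + 13.63008)/(0.8*v^2 - 0.4*v + 2.29)^3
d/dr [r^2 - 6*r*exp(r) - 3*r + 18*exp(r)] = -6*r*exp(r) + 2*r + 12*exp(r) - 3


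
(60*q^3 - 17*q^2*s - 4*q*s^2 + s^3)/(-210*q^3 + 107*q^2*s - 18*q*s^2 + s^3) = (-12*q^2 + q*s + s^2)/(42*q^2 - 13*q*s + s^2)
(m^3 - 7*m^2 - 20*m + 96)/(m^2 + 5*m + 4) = (m^2 - 11*m + 24)/(m + 1)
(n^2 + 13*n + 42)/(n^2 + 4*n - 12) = (n + 7)/(n - 2)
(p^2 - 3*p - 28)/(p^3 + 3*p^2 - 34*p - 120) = (p - 7)/(p^2 - p - 30)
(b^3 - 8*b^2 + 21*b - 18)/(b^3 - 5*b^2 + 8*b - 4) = (b^2 - 6*b + 9)/(b^2 - 3*b + 2)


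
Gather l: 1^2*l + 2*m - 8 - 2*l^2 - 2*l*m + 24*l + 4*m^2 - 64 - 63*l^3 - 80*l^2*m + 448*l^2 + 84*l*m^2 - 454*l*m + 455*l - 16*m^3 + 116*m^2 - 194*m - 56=-63*l^3 + l^2*(446 - 80*m) + l*(84*m^2 - 456*m + 480) - 16*m^3 + 120*m^2 - 192*m - 128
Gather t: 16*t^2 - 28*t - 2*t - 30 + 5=16*t^2 - 30*t - 25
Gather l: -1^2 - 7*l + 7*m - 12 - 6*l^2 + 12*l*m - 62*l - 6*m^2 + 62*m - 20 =-6*l^2 + l*(12*m - 69) - 6*m^2 + 69*m - 33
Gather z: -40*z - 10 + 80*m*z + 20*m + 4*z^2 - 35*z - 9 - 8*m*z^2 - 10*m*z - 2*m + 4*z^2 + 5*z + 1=18*m + z^2*(8 - 8*m) + z*(70*m - 70) - 18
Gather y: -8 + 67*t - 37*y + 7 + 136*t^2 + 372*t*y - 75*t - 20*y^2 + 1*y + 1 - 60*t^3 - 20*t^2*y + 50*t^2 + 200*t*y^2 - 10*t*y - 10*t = -60*t^3 + 186*t^2 - 18*t + y^2*(200*t - 20) + y*(-20*t^2 + 362*t - 36)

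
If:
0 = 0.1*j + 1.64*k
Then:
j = -16.4*k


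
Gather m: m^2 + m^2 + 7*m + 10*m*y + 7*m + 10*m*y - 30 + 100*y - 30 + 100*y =2*m^2 + m*(20*y + 14) + 200*y - 60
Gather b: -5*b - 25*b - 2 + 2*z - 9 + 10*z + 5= -30*b + 12*z - 6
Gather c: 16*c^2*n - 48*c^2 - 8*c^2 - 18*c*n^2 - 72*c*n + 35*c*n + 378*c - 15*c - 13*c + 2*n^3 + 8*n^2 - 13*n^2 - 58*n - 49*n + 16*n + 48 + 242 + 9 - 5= c^2*(16*n - 56) + c*(-18*n^2 - 37*n + 350) + 2*n^3 - 5*n^2 - 91*n + 294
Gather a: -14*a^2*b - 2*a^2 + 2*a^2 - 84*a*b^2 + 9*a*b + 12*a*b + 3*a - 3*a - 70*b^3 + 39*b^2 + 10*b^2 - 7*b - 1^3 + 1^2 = -14*a^2*b + a*(-84*b^2 + 21*b) - 70*b^3 + 49*b^2 - 7*b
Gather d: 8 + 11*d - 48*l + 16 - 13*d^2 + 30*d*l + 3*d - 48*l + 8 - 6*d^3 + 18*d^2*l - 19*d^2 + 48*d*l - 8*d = -6*d^3 + d^2*(18*l - 32) + d*(78*l + 6) - 96*l + 32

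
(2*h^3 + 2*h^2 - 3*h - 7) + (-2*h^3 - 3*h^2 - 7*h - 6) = -h^2 - 10*h - 13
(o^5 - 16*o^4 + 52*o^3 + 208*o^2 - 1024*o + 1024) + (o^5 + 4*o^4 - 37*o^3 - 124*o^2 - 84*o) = 2*o^5 - 12*o^4 + 15*o^3 + 84*o^2 - 1108*o + 1024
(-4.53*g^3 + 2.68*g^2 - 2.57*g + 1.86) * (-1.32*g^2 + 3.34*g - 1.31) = 5.9796*g^5 - 18.6678*g^4 + 18.2779*g^3 - 14.5498*g^2 + 9.5791*g - 2.4366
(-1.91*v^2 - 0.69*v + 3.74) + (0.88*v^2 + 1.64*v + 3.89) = -1.03*v^2 + 0.95*v + 7.63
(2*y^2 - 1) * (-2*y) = -4*y^3 + 2*y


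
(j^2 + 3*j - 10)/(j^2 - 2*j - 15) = (-j^2 - 3*j + 10)/(-j^2 + 2*j + 15)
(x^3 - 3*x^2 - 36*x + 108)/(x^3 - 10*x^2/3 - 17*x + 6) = 3*(x^2 + 3*x - 18)/(3*x^2 + 8*x - 3)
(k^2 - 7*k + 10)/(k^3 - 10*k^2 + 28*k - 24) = (k - 5)/(k^2 - 8*k + 12)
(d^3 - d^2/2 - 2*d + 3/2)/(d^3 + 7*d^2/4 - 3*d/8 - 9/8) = 4*(d^2 - 2*d + 1)/(4*d^2 + d - 3)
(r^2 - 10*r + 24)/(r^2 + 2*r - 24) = (r - 6)/(r + 6)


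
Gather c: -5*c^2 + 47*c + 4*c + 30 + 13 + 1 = -5*c^2 + 51*c + 44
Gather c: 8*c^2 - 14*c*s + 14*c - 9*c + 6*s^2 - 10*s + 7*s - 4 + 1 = 8*c^2 + c*(5 - 14*s) + 6*s^2 - 3*s - 3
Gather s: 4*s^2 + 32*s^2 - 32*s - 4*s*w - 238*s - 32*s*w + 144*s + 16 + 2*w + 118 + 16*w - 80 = 36*s^2 + s*(-36*w - 126) + 18*w + 54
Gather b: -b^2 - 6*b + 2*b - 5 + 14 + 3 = -b^2 - 4*b + 12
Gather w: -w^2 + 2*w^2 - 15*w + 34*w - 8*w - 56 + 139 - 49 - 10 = w^2 + 11*w + 24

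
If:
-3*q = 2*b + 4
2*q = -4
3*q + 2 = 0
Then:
No Solution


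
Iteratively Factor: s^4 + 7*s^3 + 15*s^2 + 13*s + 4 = (s + 1)*(s^3 + 6*s^2 + 9*s + 4) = (s + 1)^2*(s^2 + 5*s + 4) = (s + 1)^3*(s + 4)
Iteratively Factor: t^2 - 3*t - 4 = (t + 1)*(t - 4)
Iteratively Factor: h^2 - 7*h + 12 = (h - 3)*(h - 4)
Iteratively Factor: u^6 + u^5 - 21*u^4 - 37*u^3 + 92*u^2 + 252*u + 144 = (u + 2)*(u^5 - u^4 - 19*u^3 + u^2 + 90*u + 72) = (u + 1)*(u + 2)*(u^4 - 2*u^3 - 17*u^2 + 18*u + 72) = (u - 3)*(u + 1)*(u + 2)*(u^3 + u^2 - 14*u - 24) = (u - 3)*(u + 1)*(u + 2)*(u + 3)*(u^2 - 2*u - 8) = (u - 3)*(u + 1)*(u + 2)^2*(u + 3)*(u - 4)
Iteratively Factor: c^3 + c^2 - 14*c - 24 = (c + 2)*(c^2 - c - 12) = (c + 2)*(c + 3)*(c - 4)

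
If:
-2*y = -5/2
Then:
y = 5/4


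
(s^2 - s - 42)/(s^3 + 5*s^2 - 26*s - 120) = (s - 7)/(s^2 - s - 20)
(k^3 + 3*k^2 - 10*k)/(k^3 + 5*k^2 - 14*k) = (k + 5)/(k + 7)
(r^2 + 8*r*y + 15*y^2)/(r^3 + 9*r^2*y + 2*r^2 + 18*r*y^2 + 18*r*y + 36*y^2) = (r + 5*y)/(r^2 + 6*r*y + 2*r + 12*y)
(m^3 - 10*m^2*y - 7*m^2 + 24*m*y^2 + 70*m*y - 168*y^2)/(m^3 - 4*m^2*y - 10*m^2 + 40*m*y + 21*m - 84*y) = (m - 6*y)/(m - 3)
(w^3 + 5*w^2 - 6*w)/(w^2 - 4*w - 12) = w*(-w^2 - 5*w + 6)/(-w^2 + 4*w + 12)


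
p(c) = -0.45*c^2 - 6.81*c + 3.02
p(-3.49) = 21.31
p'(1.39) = -8.06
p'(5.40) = -11.67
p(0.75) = -2.34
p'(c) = -0.9*c - 6.81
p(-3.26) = 20.44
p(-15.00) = 3.92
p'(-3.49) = -3.67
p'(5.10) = -11.40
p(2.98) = -21.27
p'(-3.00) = -4.11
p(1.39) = -7.32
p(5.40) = -46.88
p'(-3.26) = -3.88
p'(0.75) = -7.48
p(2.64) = -18.09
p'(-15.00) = 6.69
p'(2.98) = -9.49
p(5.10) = -43.42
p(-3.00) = 19.40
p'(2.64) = -9.19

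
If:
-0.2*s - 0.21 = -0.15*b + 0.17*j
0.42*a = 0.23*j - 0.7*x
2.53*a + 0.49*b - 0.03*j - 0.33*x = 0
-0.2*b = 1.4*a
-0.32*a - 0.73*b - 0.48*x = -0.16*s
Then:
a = 0.03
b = -0.21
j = -0.15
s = -1.08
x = -0.07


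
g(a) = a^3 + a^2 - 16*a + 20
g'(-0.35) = -16.33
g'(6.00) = 104.00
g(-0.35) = 25.68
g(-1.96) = 47.67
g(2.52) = 2.03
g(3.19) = 11.60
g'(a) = 3*a^2 + 2*a - 16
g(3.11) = 9.99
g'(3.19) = 20.91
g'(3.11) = 19.24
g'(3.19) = 20.91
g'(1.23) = -9.00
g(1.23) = 3.69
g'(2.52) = 8.09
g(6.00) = 176.00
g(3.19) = 11.60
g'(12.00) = 440.00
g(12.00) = 1700.00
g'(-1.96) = -8.40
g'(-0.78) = -15.73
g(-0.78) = 32.61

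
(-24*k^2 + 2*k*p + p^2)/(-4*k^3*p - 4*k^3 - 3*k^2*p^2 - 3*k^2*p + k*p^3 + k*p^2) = (6*k + p)/(k*(k*p + k + p^2 + p))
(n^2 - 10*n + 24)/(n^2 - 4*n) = (n - 6)/n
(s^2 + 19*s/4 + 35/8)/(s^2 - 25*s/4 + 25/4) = (8*s^2 + 38*s + 35)/(2*(4*s^2 - 25*s + 25))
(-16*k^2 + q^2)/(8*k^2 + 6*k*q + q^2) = (-4*k + q)/(2*k + q)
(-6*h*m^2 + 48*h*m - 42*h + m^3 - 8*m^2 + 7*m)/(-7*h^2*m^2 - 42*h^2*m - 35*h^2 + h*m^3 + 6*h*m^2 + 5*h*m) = (6*h*m^2 - 48*h*m + 42*h - m^3 + 8*m^2 - 7*m)/(h*(7*h*m^2 + 42*h*m + 35*h - m^3 - 6*m^2 - 5*m))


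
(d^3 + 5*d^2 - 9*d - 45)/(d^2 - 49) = (d^3 + 5*d^2 - 9*d - 45)/(d^2 - 49)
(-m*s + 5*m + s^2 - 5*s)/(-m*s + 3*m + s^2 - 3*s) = (s - 5)/(s - 3)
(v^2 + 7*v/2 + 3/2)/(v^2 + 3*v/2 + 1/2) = (v + 3)/(v + 1)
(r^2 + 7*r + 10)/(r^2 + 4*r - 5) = (r + 2)/(r - 1)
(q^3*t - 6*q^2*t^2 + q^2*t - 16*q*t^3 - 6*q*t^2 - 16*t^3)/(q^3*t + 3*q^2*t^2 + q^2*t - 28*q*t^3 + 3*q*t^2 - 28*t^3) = (q^2 - 6*q*t - 16*t^2)/(q^2 + 3*q*t - 28*t^2)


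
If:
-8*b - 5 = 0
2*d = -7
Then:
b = -5/8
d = -7/2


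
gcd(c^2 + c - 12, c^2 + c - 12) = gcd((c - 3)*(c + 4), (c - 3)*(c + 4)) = c^2 + c - 12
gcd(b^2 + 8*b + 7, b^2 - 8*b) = 1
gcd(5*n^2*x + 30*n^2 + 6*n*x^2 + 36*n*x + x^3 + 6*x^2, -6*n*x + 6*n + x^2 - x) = 1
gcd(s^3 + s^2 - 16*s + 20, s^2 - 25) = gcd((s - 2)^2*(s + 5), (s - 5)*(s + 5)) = s + 5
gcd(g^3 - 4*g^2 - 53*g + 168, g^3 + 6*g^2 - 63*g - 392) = g^2 - g - 56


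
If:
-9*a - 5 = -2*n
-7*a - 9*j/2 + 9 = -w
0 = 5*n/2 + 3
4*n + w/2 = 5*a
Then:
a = -37/45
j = 484/135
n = -6/5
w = 62/45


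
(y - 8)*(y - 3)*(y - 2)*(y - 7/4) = y^4 - 59*y^3/4 + 275*y^2/4 - 257*y/2 + 84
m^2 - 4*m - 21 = (m - 7)*(m + 3)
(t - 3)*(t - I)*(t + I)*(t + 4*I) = t^4 - 3*t^3 + 4*I*t^3 + t^2 - 12*I*t^2 - 3*t + 4*I*t - 12*I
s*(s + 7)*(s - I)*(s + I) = s^4 + 7*s^3 + s^2 + 7*s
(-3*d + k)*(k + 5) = -3*d*k - 15*d + k^2 + 5*k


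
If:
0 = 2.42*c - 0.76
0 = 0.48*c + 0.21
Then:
No Solution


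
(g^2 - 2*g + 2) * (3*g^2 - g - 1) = 3*g^4 - 7*g^3 + 7*g^2 - 2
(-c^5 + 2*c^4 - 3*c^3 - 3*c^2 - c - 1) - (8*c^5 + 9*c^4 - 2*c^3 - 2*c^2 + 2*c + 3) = -9*c^5 - 7*c^4 - c^3 - c^2 - 3*c - 4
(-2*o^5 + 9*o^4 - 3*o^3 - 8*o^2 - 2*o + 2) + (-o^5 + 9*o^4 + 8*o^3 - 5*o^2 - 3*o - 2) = -3*o^5 + 18*o^4 + 5*o^3 - 13*o^2 - 5*o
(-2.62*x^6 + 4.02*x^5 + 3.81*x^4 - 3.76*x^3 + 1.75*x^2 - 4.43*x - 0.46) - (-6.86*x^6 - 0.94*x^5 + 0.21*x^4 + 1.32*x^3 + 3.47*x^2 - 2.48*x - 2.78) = 4.24*x^6 + 4.96*x^5 + 3.6*x^4 - 5.08*x^3 - 1.72*x^2 - 1.95*x + 2.32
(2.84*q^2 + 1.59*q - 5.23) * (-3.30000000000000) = -9.372*q^2 - 5.247*q + 17.259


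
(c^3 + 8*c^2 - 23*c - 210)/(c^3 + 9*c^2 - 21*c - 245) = (c + 6)/(c + 7)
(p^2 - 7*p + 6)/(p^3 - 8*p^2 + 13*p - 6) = 1/(p - 1)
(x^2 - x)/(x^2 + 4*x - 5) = x/(x + 5)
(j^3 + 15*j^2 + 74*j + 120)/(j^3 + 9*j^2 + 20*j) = (j + 6)/j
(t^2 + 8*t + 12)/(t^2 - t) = (t^2 + 8*t + 12)/(t*(t - 1))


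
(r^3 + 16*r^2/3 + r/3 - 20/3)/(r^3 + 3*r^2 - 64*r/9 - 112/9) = 3*(r^2 + 4*r - 5)/(3*r^2 + 5*r - 28)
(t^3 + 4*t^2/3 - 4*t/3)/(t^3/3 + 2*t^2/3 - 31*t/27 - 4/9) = 9*t*(3*t^2 + 4*t - 4)/(9*t^3 + 18*t^2 - 31*t - 12)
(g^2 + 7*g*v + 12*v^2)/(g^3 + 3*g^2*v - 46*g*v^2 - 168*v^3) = (-g - 3*v)/(-g^2 + g*v + 42*v^2)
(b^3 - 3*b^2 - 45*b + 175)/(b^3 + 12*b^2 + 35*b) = (b^2 - 10*b + 25)/(b*(b + 5))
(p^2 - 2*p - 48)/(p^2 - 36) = (p - 8)/(p - 6)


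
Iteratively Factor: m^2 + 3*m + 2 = (m + 1)*(m + 2)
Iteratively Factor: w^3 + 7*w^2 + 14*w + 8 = (w + 2)*(w^2 + 5*w + 4) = (w + 2)*(w + 4)*(w + 1)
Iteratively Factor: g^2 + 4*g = (g)*(g + 4)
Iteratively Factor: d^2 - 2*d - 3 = (d - 3)*(d + 1)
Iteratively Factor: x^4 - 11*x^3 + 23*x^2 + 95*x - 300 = (x + 3)*(x^3 - 14*x^2 + 65*x - 100) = (x - 5)*(x + 3)*(x^2 - 9*x + 20) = (x - 5)^2*(x + 3)*(x - 4)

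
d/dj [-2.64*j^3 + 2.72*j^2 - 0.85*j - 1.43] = -7.92*j^2 + 5.44*j - 0.85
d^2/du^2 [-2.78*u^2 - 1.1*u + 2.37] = -5.56000000000000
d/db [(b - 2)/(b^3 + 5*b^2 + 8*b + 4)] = (-2*b^2 + 5*b + 10)/(b^5 + 8*b^4 + 25*b^3 + 38*b^2 + 28*b + 8)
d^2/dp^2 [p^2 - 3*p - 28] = 2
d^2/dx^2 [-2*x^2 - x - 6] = -4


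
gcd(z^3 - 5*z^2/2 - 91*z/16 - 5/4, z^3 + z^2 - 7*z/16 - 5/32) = z^2 + 3*z/2 + 5/16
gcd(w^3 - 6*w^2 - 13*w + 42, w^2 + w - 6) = w^2 + w - 6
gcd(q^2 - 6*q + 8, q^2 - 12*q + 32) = q - 4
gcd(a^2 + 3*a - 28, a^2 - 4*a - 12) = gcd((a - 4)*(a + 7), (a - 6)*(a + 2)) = 1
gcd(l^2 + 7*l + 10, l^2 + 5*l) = l + 5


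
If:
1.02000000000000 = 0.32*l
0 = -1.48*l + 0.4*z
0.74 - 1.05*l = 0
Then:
No Solution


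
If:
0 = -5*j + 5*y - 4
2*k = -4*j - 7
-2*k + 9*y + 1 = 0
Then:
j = -76/65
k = -151/130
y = -24/65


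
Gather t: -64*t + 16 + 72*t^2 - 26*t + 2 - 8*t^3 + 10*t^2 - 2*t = -8*t^3 + 82*t^2 - 92*t + 18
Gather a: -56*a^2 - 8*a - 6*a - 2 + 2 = -56*a^2 - 14*a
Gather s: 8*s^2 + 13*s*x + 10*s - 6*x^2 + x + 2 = 8*s^2 + s*(13*x + 10) - 6*x^2 + x + 2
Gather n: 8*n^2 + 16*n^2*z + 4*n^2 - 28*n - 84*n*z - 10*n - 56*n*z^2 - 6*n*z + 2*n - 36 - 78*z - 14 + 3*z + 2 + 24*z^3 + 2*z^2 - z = n^2*(16*z + 12) + n*(-56*z^2 - 90*z - 36) + 24*z^3 + 2*z^2 - 76*z - 48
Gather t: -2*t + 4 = 4 - 2*t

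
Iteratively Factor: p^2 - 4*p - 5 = (p - 5)*(p + 1)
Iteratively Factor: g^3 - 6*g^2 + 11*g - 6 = (g - 1)*(g^2 - 5*g + 6) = (g - 3)*(g - 1)*(g - 2)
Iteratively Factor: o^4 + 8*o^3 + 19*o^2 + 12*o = (o + 4)*(o^3 + 4*o^2 + 3*o) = (o + 3)*(o + 4)*(o^2 + o) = (o + 1)*(o + 3)*(o + 4)*(o)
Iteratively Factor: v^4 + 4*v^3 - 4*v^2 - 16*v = (v)*(v^3 + 4*v^2 - 4*v - 16) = v*(v + 4)*(v^2 - 4) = v*(v - 2)*(v + 4)*(v + 2)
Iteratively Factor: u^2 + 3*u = (u)*(u + 3)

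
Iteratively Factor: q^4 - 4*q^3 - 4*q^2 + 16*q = (q - 4)*(q^3 - 4*q) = (q - 4)*(q + 2)*(q^2 - 2*q) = q*(q - 4)*(q + 2)*(q - 2)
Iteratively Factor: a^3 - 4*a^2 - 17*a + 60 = (a + 4)*(a^2 - 8*a + 15) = (a - 3)*(a + 4)*(a - 5)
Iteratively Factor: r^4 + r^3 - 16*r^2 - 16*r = (r)*(r^3 + r^2 - 16*r - 16) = r*(r + 4)*(r^2 - 3*r - 4) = r*(r + 1)*(r + 4)*(r - 4)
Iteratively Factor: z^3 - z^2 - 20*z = (z - 5)*(z^2 + 4*z) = z*(z - 5)*(z + 4)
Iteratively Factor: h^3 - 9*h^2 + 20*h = (h - 5)*(h^2 - 4*h) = (h - 5)*(h - 4)*(h)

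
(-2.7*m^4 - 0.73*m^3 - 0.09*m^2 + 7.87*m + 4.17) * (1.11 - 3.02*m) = 8.154*m^5 - 0.7924*m^4 - 0.5385*m^3 - 23.8673*m^2 - 3.8577*m + 4.6287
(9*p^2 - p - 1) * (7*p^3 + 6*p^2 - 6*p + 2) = 63*p^5 + 47*p^4 - 67*p^3 + 18*p^2 + 4*p - 2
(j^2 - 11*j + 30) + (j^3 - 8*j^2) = j^3 - 7*j^2 - 11*j + 30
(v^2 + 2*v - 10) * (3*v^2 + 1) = 3*v^4 + 6*v^3 - 29*v^2 + 2*v - 10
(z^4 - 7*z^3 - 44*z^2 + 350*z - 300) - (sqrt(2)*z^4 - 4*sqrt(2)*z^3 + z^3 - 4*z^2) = -sqrt(2)*z^4 + z^4 - 8*z^3 + 4*sqrt(2)*z^3 - 40*z^2 + 350*z - 300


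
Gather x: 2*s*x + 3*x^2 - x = 3*x^2 + x*(2*s - 1)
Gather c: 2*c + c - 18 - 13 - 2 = 3*c - 33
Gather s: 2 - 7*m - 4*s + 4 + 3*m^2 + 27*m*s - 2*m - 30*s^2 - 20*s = 3*m^2 - 9*m - 30*s^2 + s*(27*m - 24) + 6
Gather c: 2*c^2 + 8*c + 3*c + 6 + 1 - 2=2*c^2 + 11*c + 5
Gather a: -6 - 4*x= -4*x - 6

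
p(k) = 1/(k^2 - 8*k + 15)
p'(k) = (8 - 2*k)/(k^2 - 8*k + 15)^2 = 2*(4 - k)/(k^2 - 8*k + 15)^2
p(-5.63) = 0.01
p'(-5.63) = 0.00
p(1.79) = 0.26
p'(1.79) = 0.29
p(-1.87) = 0.03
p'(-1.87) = 0.01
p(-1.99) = 0.03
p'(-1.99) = 0.01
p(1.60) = 0.21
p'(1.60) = 0.21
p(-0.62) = 0.05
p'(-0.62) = 0.02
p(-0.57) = 0.05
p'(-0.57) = 0.02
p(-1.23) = 0.04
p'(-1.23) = 0.02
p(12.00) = 0.02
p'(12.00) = 0.00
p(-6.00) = 0.01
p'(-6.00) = 0.00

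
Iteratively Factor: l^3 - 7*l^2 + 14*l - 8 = (l - 2)*(l^2 - 5*l + 4) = (l - 2)*(l - 1)*(l - 4)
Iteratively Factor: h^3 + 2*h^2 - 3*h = (h - 1)*(h^2 + 3*h) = (h - 1)*(h + 3)*(h)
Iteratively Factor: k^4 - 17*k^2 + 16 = (k + 4)*(k^3 - 4*k^2 - k + 4) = (k + 1)*(k + 4)*(k^2 - 5*k + 4) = (k - 1)*(k + 1)*(k + 4)*(k - 4)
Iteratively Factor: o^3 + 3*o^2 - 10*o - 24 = (o + 2)*(o^2 + o - 12) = (o - 3)*(o + 2)*(o + 4)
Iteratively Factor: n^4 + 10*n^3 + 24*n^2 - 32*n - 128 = (n + 4)*(n^3 + 6*n^2 - 32) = (n + 4)^2*(n^2 + 2*n - 8) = (n - 2)*(n + 4)^2*(n + 4)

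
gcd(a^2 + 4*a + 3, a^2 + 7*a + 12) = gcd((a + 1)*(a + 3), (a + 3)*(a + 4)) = a + 3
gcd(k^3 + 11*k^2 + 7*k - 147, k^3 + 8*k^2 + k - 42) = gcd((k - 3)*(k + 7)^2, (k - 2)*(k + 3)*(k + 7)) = k + 7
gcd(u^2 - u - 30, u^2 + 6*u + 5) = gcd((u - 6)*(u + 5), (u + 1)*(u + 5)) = u + 5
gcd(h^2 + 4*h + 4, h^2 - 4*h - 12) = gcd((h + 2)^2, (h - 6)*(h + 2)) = h + 2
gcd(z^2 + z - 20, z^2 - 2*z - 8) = z - 4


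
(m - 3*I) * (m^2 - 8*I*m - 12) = m^3 - 11*I*m^2 - 36*m + 36*I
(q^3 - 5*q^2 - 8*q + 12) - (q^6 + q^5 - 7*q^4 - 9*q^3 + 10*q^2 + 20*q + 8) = -q^6 - q^5 + 7*q^4 + 10*q^3 - 15*q^2 - 28*q + 4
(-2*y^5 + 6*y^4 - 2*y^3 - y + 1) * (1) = -2*y^5 + 6*y^4 - 2*y^3 - y + 1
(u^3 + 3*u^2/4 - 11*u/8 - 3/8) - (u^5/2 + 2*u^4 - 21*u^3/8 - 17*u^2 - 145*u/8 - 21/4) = -u^5/2 - 2*u^4 + 29*u^3/8 + 71*u^2/4 + 67*u/4 + 39/8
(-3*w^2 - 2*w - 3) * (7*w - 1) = -21*w^3 - 11*w^2 - 19*w + 3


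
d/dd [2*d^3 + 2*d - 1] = 6*d^2 + 2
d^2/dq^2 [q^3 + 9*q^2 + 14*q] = 6*q + 18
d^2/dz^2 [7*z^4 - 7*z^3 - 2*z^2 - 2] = 84*z^2 - 42*z - 4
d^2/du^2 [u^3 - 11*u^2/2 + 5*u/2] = 6*u - 11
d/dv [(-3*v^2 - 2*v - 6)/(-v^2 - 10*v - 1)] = 2*(14*v^2 - 3*v - 29)/(v^4 + 20*v^3 + 102*v^2 + 20*v + 1)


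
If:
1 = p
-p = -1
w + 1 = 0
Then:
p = 1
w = -1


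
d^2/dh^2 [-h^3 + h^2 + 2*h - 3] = 2 - 6*h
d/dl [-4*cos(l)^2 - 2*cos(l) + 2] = 2*(4*cos(l) + 1)*sin(l)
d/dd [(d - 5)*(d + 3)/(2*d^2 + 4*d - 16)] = (2*d^2 + 7*d + 23)/(d^4 + 4*d^3 - 12*d^2 - 32*d + 64)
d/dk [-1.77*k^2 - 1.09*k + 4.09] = -3.54*k - 1.09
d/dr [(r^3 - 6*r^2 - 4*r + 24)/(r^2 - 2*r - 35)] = (r^4 - 4*r^3 - 89*r^2 + 372*r + 188)/(r^4 - 4*r^3 - 66*r^2 + 140*r + 1225)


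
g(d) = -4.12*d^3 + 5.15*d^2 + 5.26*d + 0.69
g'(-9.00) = -1088.60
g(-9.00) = 3373.98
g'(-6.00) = -501.50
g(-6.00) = 1044.45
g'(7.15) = -552.97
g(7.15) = -1204.39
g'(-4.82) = -331.54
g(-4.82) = 556.34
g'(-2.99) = -136.04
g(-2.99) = 141.14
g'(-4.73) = -319.99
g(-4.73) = 527.02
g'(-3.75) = -207.18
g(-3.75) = 270.65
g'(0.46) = 7.38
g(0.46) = 3.80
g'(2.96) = -72.55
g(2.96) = -45.47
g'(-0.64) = -6.39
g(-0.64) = 0.51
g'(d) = -12.36*d^2 + 10.3*d + 5.26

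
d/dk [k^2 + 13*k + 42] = 2*k + 13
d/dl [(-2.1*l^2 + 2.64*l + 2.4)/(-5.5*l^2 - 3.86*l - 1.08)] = (22.626*l^2 + 30.936*l + 6.4128)/(30.25*l^4 + 42.46*l^3 + 26.7796*l^2 + 8.3376*l + 1.1664)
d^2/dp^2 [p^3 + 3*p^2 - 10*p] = 6*p + 6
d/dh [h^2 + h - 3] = 2*h + 1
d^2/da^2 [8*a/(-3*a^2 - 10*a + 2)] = 16*(-4*a*(3*a + 5)^2 + (9*a + 10)*(3*a^2 + 10*a - 2))/(3*a^2 + 10*a - 2)^3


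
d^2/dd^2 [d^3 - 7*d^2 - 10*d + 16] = 6*d - 14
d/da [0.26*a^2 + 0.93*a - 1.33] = 0.52*a + 0.93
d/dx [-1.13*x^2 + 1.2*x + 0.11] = 1.2 - 2.26*x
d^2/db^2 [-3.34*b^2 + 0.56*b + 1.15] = -6.68000000000000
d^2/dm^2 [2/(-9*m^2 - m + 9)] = 4*(81*m^2 + 9*m - (18*m + 1)^2 - 81)/(9*m^2 + m - 9)^3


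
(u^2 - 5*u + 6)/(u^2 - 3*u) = (u - 2)/u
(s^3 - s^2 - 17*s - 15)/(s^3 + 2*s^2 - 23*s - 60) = (s + 1)/(s + 4)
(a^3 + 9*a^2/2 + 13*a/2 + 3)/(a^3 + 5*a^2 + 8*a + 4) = (a + 3/2)/(a + 2)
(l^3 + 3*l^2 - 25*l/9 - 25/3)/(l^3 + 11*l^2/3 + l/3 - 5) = (l - 5/3)/(l - 1)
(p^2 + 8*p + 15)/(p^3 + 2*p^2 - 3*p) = (p + 5)/(p*(p - 1))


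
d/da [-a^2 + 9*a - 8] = 9 - 2*a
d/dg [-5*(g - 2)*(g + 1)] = 5 - 10*g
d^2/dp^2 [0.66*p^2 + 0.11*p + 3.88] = 1.32000000000000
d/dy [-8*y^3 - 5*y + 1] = -24*y^2 - 5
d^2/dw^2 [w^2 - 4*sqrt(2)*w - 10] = 2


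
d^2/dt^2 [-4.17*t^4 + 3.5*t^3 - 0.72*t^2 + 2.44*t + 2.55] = -50.04*t^2 + 21.0*t - 1.44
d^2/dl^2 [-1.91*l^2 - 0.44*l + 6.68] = -3.82000000000000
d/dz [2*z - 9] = 2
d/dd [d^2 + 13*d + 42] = 2*d + 13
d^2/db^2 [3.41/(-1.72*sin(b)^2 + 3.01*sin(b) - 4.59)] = (40.352576*sin(b)^4 - 52.962756*sin(b)^3 - 137.318995*sin(b)^2 + 153.037731*sin(b) - 7.94734600000002)/(1.72*sin(b)^2 - 3.01*sin(b) + 4.59)^3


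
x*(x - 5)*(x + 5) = x^3 - 25*x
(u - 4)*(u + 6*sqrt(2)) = u^2 - 4*u + 6*sqrt(2)*u - 24*sqrt(2)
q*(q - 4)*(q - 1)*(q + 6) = q^4 + q^3 - 26*q^2 + 24*q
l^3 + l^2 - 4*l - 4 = (l - 2)*(l + 1)*(l + 2)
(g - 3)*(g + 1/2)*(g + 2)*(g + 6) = g^4 + 11*g^3/2 - 19*g^2/2 - 42*g - 18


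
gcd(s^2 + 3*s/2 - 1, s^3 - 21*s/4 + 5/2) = s - 1/2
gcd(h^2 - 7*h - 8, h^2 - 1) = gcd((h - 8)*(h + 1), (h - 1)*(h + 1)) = h + 1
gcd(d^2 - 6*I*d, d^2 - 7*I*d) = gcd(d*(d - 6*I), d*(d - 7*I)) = d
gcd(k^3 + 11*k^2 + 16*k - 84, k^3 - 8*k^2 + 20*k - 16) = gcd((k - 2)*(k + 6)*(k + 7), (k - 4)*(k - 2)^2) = k - 2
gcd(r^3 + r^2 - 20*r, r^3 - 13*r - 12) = r - 4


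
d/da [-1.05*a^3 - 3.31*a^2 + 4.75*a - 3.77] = -3.15*a^2 - 6.62*a + 4.75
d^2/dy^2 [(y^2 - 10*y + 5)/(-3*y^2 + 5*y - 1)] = 2*(75*y^3 - 126*y^2 + 135*y - 61)/(27*y^6 - 135*y^5 + 252*y^4 - 215*y^3 + 84*y^2 - 15*y + 1)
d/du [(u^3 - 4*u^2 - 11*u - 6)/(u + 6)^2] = (u^3 + 18*u^2 - 37*u - 54)/(u^3 + 18*u^2 + 108*u + 216)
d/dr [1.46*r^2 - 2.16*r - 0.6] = 2.92*r - 2.16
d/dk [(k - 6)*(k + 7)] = 2*k + 1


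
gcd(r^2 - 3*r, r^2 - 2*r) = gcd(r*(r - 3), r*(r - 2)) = r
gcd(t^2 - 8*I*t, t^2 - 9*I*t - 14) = 1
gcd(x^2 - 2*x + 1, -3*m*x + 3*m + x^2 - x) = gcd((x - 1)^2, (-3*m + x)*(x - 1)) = x - 1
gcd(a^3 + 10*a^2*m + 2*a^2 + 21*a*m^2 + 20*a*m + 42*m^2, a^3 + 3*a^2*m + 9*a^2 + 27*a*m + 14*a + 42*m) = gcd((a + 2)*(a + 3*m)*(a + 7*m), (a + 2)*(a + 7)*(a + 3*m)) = a^2 + 3*a*m + 2*a + 6*m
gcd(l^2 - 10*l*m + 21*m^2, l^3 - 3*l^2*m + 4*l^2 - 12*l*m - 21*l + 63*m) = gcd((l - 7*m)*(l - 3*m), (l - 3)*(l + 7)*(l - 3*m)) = l - 3*m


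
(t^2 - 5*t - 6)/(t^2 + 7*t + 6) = (t - 6)/(t + 6)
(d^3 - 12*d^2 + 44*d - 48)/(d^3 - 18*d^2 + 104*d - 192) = (d - 2)/(d - 8)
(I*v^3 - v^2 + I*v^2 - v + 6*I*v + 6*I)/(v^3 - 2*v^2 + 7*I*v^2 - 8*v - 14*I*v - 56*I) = (I*v^3 + v^2*(-1 + I) + v*(-1 + 6*I) + 6*I)/(v^3 + v^2*(-2 + 7*I) + v*(-8 - 14*I) - 56*I)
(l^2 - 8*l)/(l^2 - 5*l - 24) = l/(l + 3)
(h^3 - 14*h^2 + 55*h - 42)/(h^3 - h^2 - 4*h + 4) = (h^2 - 13*h + 42)/(h^2 - 4)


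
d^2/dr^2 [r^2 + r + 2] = 2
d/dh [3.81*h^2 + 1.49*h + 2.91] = 7.62*h + 1.49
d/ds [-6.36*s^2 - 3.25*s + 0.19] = -12.72*s - 3.25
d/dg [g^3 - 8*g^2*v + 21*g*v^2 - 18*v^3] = 3*g^2 - 16*g*v + 21*v^2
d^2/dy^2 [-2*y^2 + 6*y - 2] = -4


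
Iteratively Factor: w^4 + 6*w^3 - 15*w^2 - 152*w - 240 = (w + 3)*(w^3 + 3*w^2 - 24*w - 80) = (w - 5)*(w + 3)*(w^2 + 8*w + 16) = (w - 5)*(w + 3)*(w + 4)*(w + 4)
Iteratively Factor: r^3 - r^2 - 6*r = (r + 2)*(r^2 - 3*r) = r*(r + 2)*(r - 3)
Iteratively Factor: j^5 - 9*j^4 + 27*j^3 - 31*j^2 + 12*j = (j - 1)*(j^4 - 8*j^3 + 19*j^2 - 12*j) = j*(j - 1)*(j^3 - 8*j^2 + 19*j - 12) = j*(j - 4)*(j - 1)*(j^2 - 4*j + 3) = j*(j - 4)*(j - 1)^2*(j - 3)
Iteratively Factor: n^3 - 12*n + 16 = (n - 2)*(n^2 + 2*n - 8) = (n - 2)^2*(n + 4)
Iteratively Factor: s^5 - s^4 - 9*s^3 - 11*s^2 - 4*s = (s - 4)*(s^4 + 3*s^3 + 3*s^2 + s) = (s - 4)*(s + 1)*(s^3 + 2*s^2 + s) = s*(s - 4)*(s + 1)*(s^2 + 2*s + 1) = s*(s - 4)*(s + 1)^2*(s + 1)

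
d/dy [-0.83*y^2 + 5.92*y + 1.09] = 5.92 - 1.66*y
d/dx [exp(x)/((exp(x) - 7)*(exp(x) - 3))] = (21 - exp(2*x))*exp(x)/(exp(4*x) - 20*exp(3*x) + 142*exp(2*x) - 420*exp(x) + 441)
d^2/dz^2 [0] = 0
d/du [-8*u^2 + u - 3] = 1 - 16*u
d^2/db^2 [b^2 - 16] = 2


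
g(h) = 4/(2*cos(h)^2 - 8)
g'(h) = 16*sin(h)*cos(h)/(2*cos(h)^2 - 8)^2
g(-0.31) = -0.65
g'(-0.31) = -0.12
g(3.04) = -0.66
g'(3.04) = -0.04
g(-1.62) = -0.50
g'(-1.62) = 0.01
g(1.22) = -0.52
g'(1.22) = 0.09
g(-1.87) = -0.51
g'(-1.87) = 0.07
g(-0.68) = -0.59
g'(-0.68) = -0.17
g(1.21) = -0.52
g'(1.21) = 0.09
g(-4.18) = -0.53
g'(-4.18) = -0.12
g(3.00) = -0.66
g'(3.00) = -0.06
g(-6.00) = -0.65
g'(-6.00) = 0.11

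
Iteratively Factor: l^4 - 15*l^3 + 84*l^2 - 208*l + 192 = (l - 4)*(l^3 - 11*l^2 + 40*l - 48) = (l - 4)*(l - 3)*(l^2 - 8*l + 16) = (l - 4)^2*(l - 3)*(l - 4)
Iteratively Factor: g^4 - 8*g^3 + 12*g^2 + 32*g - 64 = (g + 2)*(g^3 - 10*g^2 + 32*g - 32) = (g - 4)*(g + 2)*(g^2 - 6*g + 8) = (g - 4)*(g - 2)*(g + 2)*(g - 4)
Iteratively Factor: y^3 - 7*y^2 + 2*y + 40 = (y - 5)*(y^2 - 2*y - 8) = (y - 5)*(y + 2)*(y - 4)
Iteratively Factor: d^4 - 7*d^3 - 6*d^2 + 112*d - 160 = (d - 4)*(d^3 - 3*d^2 - 18*d + 40) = (d - 4)*(d - 2)*(d^2 - d - 20) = (d - 5)*(d - 4)*(d - 2)*(d + 4)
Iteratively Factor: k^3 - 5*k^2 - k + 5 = (k - 5)*(k^2 - 1) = (k - 5)*(k - 1)*(k + 1)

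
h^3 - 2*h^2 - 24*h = h*(h - 6)*(h + 4)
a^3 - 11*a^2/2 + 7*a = a*(a - 7/2)*(a - 2)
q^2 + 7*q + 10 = (q + 2)*(q + 5)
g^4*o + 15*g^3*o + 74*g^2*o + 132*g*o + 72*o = (g + 2)*(g + 6)^2*(g*o + o)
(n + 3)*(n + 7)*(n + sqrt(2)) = n^3 + sqrt(2)*n^2 + 10*n^2 + 10*sqrt(2)*n + 21*n + 21*sqrt(2)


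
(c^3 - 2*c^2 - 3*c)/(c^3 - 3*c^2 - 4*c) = (c - 3)/(c - 4)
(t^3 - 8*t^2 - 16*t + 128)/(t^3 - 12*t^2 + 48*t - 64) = (t^2 - 4*t - 32)/(t^2 - 8*t + 16)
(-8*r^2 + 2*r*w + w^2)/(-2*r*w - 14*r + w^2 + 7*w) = (4*r + w)/(w + 7)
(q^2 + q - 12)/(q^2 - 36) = (q^2 + q - 12)/(q^2 - 36)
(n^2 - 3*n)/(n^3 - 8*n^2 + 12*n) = (n - 3)/(n^2 - 8*n + 12)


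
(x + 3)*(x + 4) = x^2 + 7*x + 12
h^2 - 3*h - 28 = (h - 7)*(h + 4)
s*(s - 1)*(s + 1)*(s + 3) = s^4 + 3*s^3 - s^2 - 3*s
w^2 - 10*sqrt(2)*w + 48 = (w - 6*sqrt(2))*(w - 4*sqrt(2))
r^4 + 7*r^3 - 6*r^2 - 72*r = r*(r - 3)*(r + 4)*(r + 6)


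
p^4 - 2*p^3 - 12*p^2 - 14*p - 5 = (p - 5)*(p + 1)^3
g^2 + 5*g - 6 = (g - 1)*(g + 6)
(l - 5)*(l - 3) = l^2 - 8*l + 15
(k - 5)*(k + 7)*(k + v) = k^3 + k^2*v + 2*k^2 + 2*k*v - 35*k - 35*v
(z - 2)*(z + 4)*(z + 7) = z^3 + 9*z^2 + 6*z - 56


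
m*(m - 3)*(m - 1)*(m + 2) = m^4 - 2*m^3 - 5*m^2 + 6*m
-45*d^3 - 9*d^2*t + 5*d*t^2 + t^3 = (-3*d + t)*(3*d + t)*(5*d + t)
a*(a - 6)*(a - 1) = a^3 - 7*a^2 + 6*a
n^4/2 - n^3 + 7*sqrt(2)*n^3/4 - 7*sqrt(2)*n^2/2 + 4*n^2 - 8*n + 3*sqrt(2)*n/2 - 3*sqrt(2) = (n/2 + sqrt(2)/2)*(n - 2)*(n + sqrt(2))*(n + 3*sqrt(2)/2)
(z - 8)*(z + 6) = z^2 - 2*z - 48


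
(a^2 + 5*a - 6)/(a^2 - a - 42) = (a - 1)/(a - 7)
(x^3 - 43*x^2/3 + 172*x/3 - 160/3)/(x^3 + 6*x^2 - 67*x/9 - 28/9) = 3*(x^2 - 13*x + 40)/(3*x^2 + 22*x + 7)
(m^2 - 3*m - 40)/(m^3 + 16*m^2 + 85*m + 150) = (m - 8)/(m^2 + 11*m + 30)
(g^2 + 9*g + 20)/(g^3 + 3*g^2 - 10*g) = (g + 4)/(g*(g - 2))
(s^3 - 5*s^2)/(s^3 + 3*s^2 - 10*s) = s*(s - 5)/(s^2 + 3*s - 10)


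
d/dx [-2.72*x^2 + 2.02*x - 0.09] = 2.02 - 5.44*x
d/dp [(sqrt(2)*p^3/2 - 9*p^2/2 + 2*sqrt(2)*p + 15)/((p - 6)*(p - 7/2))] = (2*sqrt(2)*p^4 - 38*sqrt(2)*p^3 + 118*sqrt(2)*p^2 + 171*p^2 - 876*p + 168*sqrt(2) + 570)/(4*p^4 - 76*p^3 + 529*p^2 - 1596*p + 1764)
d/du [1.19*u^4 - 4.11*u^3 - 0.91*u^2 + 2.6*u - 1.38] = 4.76*u^3 - 12.33*u^2 - 1.82*u + 2.6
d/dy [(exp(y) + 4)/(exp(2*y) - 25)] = (-2*(exp(y) + 4)*exp(y) + exp(2*y) - 25)*exp(y)/(exp(2*y) - 25)^2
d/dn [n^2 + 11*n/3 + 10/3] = 2*n + 11/3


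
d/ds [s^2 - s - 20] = 2*s - 1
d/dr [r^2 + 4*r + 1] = 2*r + 4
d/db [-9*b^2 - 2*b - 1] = -18*b - 2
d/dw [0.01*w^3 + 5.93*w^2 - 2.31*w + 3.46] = 0.03*w^2 + 11.86*w - 2.31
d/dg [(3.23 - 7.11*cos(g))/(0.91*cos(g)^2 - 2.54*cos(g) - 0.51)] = (-6.4701*cos(g)^2 + 5.8786*cos(g) - 11.8303)*sin(g)/(0.8281*cos(g)^4 - 4.6228*cos(g)^3 + 5.5234*cos(g)^2 + 2.5908*cos(g) + 0.2601)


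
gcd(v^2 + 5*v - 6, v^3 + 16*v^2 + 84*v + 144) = v + 6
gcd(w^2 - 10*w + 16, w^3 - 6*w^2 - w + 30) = 1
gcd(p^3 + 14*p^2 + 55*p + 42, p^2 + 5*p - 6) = p + 6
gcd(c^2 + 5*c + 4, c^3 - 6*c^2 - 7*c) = c + 1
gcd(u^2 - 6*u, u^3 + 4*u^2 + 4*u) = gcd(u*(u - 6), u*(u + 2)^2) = u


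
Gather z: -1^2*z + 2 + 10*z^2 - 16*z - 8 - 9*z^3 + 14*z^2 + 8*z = -9*z^3 + 24*z^2 - 9*z - 6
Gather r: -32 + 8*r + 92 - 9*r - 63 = -r - 3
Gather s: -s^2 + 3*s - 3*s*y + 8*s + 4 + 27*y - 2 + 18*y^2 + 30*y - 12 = -s^2 + s*(11 - 3*y) + 18*y^2 + 57*y - 10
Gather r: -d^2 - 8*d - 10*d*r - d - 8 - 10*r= -d^2 - 9*d + r*(-10*d - 10) - 8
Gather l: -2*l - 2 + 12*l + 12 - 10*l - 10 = 0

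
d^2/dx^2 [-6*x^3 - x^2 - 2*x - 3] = -36*x - 2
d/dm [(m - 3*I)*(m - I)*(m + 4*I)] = 3*m^2 + 13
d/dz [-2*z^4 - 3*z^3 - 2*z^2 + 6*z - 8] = -8*z^3 - 9*z^2 - 4*z + 6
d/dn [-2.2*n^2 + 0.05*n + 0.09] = 0.05 - 4.4*n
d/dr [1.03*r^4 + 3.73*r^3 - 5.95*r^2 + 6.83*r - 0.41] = 4.12*r^3 + 11.19*r^2 - 11.9*r + 6.83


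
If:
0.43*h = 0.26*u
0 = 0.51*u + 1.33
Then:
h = -1.58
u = -2.61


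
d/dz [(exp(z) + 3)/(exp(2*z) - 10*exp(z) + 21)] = (-2*(exp(z) - 5)*(exp(z) + 3) + exp(2*z) - 10*exp(z) + 21)*exp(z)/(exp(2*z) - 10*exp(z) + 21)^2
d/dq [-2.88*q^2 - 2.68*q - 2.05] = -5.76*q - 2.68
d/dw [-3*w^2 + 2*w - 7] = 2 - 6*w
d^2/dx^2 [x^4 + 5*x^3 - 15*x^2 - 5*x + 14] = 12*x^2 + 30*x - 30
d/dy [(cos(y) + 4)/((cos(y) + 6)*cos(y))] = (sin(y) + 24*sin(y)/cos(y)^2 + 8*tan(y))/(cos(y) + 6)^2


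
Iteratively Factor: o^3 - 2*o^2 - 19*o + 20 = (o - 1)*(o^2 - o - 20) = (o - 5)*(o - 1)*(o + 4)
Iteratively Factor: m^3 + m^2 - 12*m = (m - 3)*(m^2 + 4*m) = m*(m - 3)*(m + 4)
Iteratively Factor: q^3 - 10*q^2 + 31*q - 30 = (q - 2)*(q^2 - 8*q + 15) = (q - 5)*(q - 2)*(q - 3)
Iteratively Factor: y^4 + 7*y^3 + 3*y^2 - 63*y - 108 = (y + 3)*(y^3 + 4*y^2 - 9*y - 36) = (y + 3)^2*(y^2 + y - 12) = (y - 3)*(y + 3)^2*(y + 4)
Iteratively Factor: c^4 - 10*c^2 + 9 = (c - 3)*(c^3 + 3*c^2 - c - 3) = (c - 3)*(c + 1)*(c^2 + 2*c - 3) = (c - 3)*(c - 1)*(c + 1)*(c + 3)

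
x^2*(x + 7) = x^3 + 7*x^2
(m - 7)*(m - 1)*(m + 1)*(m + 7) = m^4 - 50*m^2 + 49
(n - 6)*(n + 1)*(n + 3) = n^3 - 2*n^2 - 21*n - 18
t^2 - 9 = (t - 3)*(t + 3)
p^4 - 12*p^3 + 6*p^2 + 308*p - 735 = (p - 7)^2*(p - 3)*(p + 5)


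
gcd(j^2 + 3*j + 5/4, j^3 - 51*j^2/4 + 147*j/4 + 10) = 1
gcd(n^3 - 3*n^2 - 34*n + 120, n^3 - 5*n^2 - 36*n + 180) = n^2 + n - 30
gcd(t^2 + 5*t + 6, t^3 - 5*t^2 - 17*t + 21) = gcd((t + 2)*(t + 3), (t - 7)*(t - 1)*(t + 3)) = t + 3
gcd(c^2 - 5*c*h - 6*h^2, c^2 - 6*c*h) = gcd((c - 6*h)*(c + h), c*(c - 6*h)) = c - 6*h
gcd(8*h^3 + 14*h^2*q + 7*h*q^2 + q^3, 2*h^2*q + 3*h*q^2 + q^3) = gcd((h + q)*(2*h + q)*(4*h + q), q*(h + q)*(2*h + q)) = 2*h^2 + 3*h*q + q^2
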